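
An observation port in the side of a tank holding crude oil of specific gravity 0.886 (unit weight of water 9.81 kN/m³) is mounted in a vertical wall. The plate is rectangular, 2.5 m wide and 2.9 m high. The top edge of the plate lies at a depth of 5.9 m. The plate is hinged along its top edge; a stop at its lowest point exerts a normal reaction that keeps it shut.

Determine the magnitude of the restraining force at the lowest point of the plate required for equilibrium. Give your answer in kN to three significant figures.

γ = 0.886 × 9.81 = 8.69166 kN/m³.
The centroid lies 2.9/2 = 1.45 m below the top edge, so the centroid depth is h_c = 5.9 + 1.45 = 7.35 m.
A = 2.5 × 2.9 = 7.25 m².
Resultant F = γ·h_c·A = 8.69166 × 7.35 × 7.25 = 463.157 kN.
I_c = b·h³/12 = 2.5 × 2.9³/12 = 5.08104 m⁴.
Centre of pressure: y_p = y_c + I_c/(y_c·A) = 7.35 + 5.08104/(7.35 × 7.25) = 7.35 + 0.0953514 = 7.44535 m along the plane.
The resultant acts 1.45 + 0.0953514 = 1.54535 m (along the plate) below the hinge at the top edge, so the moment about the hinge is M = F × 1.54535 = 463.157 × 1.54535 = 715.74 kN·m.
A normal force at the bottom, 2.9 m from the hinge, must supply this moment: P = 715.74/2.9 = 246.807 kN.

P ≈ 247 kN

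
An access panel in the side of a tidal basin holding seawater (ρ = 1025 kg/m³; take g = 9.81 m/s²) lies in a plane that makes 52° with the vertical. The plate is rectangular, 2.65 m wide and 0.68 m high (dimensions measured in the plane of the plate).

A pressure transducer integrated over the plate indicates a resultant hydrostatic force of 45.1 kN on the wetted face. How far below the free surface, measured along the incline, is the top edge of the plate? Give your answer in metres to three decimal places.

γ = ρg = 1025 × 9.81 / 1000 = 10.05525 kN/m³.
A = 2.65 × 0.68 = 1.802 m².
From F = γ·h_c·A, the centroid depth is h_c = 45.1/(10.05525 × 1.802) = 2.48902 m.
The plate makes 52° with the vertical, i.e. θ = 90° − 52° = 38° to the horizontal. Measuring y along the incline from the free-surface line, vertical depth h = y·sinθ with sinθ = 0.615661.
Along the incline, y_c = h_c/sinθ = 2.48902/0.615661 = 4.04284 m.
The centroid lies 0.68/2 = 0.34 m below the top edge, so the top edge sits at y_top = 4.04284 − 0.34 = 3.70284 m along the incline.

y_top ≈ 3.703 m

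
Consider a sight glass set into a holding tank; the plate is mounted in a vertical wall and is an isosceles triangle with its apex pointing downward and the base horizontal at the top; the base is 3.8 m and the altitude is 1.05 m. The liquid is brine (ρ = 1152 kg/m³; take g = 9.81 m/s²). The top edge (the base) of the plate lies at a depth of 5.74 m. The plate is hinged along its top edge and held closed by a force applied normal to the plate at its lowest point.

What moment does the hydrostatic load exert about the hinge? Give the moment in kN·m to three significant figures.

γ = ρg = 1152 × 9.81 / 1000 = 11.30112 kN/m³.
With the apex down, the centroid sits h/3 = 1.05/3 = 0.35 m below the base (the top edge), so the centroid depth is h_c = 5.74 + 0.35 = 6.09 m.
A = ½ × 3.8 × 1.05 = 1.995 m².
Resultant F = γ·h_c·A = 11.30112 × 6.09 × 1.995 = 137.304 kN.
I_c = b·h³/36 = 3.8 × 1.05³/36 = 0.122194 m⁴.
Centre of pressure: y_p = y_c + I_c/(y_c·A) = 6.09 + 0.122194/(6.09 × 1.995) = 6.09 + 0.0100575 = 6.10006 m along the plane.
The resultant acts 0.35 + 0.0100575 = 0.360057 m (along the plate) below the hinge at the top edge, so the moment about the hinge is M = F × 0.360057 = 137.304 × 0.360057 = 49.4373 kN·m.

M ≈ 49.4 kN·m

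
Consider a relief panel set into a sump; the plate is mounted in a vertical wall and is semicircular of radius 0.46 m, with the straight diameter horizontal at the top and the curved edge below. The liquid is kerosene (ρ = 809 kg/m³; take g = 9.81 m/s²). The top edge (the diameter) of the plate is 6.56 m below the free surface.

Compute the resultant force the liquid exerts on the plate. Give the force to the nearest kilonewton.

F ≈ 18 kN

γ = ρg = 809 × 9.81 / 1000 = 7.93629 kN/m³.
The centroid of a semicircle lies 4r/(3π) = 0.19523 m from the diameter, here below the top edge, so the centroid depth is h_c = 6.56 + 0.19523 = 6.75523 m.
A = πr²/2 = π × 0.46²/2 = 0.332381 m².
Resultant F = γ·h_c·A = 7.93629 × 6.75523 × 0.332381 = 17.8194 kN.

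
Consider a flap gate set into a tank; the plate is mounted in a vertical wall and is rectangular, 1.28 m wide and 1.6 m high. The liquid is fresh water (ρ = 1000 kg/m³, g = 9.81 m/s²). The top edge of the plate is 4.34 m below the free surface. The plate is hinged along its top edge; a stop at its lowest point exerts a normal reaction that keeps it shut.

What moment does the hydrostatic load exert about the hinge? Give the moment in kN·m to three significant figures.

γ = ρg = 1000 × 9.81 = 9810 N/m³ = 9.81 kN/m³.
The centroid lies 1.6/2 = 0.8 m below the top edge, so the centroid depth is h_c = 4.34 + 0.8 = 5.14 m.
A = 1.28 × 1.6 = 2.048 m².
Resultant F = γ·h_c·A = 9.81 × 5.14 × 2.048 = 103.267 kN.
I_c = b·h³/12 = 1.28 × 1.6³/12 = 0.436907 m⁴.
Centre of pressure: y_p = y_c + I_c/(y_c·A) = 5.14 + 0.436907/(5.14 × 2.048) = 5.14 + 0.0415046 = 5.1815 m along the plane.
The resultant acts 0.8 + 0.0415046 = 0.841505 m (along the plate) below the hinge at the top edge, so the moment about the hinge is M = F × 0.841505 = 103.267 × 0.841505 = 86.8997 kN·m.

M ≈ 86.9 kN·m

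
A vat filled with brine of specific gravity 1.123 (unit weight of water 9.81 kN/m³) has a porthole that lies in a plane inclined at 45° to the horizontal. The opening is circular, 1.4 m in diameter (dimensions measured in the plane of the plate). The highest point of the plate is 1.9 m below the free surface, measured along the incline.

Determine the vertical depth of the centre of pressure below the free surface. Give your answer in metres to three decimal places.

h_p = 1.872 m

γ = 1.123 × 9.81 = 11.01663 kN/m³.
Let θ = 45° be the plate's angle to the horizontal; measure y along the incline from where the plane meets the free surface. Vertical depth h = y·sinθ with sinθ = 0.707107.
The centroid is at the centre, 0.7 m below the top of the plate, so y_c = 1.9 + 0.7 = 2.6 m and h_c = 2.6 × 0.707107 = 1.83848 m.
A = π(0.7)² = 1.53938 m².
Resultant F = γ·h_c·A = 11.01663 × 1.83848 × 1.53938 = 31.1784 kN.
I_c = πr⁴/4 = π × 0.7⁴/4 = 0.188574 m⁴.
Centre of pressure: y_p = y_c + I_c/(y_c·A) = 2.6 + 0.188574/(2.6 × 1.53938) = 2.6 + 0.0471154 = 2.64712 m along the plane.
Vertically, h_p = y_p·sinθ = 2.64712 × 0.707107 = 1.8718 m.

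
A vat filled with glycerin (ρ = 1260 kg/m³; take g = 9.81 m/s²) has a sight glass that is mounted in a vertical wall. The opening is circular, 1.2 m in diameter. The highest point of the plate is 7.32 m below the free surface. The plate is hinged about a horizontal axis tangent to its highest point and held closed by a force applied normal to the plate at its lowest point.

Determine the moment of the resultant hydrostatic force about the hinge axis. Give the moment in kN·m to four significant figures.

γ = ρg = 1260 × 9.81 / 1000 = 12.3606 kN/m³.
The centroid is at the centre, 0.6 m below the top of the plate, so the centroid depth is h_c = 7.32 + 0.6 = 7.92 m.
A = π(0.6)² = 1.13097 m².
Resultant F = γ·h_c·A = 12.3606 × 7.92 × 1.13097 = 110.717 kN.
I_c = πr⁴/4 = π × 0.6⁴/4 = 0.101788 m⁴.
Centre of pressure: y_p = y_c + I_c/(y_c·A) = 7.92 + 0.101788/(7.92 × 1.13097) = 7.92 + 0.0113637 = 7.93136 m along the plane.
The resultant acts 0.6 + 0.0113637 = 0.611364 m (along the plate) below the hinge at the top edge, so the moment about the hinge is M = F × 0.611364 = 110.717 × 0.611364 = 67.6884 kN·m.

M ≈ 67.69 kN·m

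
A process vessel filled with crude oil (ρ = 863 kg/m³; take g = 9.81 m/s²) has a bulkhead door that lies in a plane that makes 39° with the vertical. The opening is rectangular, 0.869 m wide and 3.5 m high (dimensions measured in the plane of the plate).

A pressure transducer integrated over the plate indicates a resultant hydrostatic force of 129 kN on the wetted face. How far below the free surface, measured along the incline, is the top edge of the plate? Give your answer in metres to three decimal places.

y_top ≈ 4.696 m

γ = ρg = 863 × 9.81 / 1000 = 8.46603 kN/m³.
A = 0.869 × 3.5 = 3.0415 m².
From F = γ·h_c·A, the centroid depth is h_c = 129/(8.46603 × 3.0415) = 5.00982 m.
The plate makes 39° with the vertical, i.e. θ = 90° − 39° = 51° to the horizontal. Measuring y along the incline from the free-surface line, vertical depth h = y·sinθ with sinθ = 0.777146.
Along the incline, y_c = h_c/sinθ = 5.00982/0.777146 = 6.44643 m.
The centroid lies 3.5/2 = 1.75 m below the top edge, so the top edge sits at y_top = 6.44643 − 1.75 = 4.69643 m along the incline.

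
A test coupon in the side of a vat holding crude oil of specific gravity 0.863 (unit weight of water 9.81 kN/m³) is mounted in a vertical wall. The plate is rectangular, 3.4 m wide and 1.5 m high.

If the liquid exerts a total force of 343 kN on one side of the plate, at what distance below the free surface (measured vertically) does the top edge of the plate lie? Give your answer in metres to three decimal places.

γ = 0.863 × 9.81 = 8.46603 kN/m³.
A = 3.4 × 1.5 = 5.1 m².
From F = γ·h_c·A, the centroid depth is h_c = 343/(8.46603 × 5.1) = 7.94409 m.
The centroid lies 1.5/2 = 0.75 m below the top edge, so the top edge sits at h_top = 7.94409 − 0.75 = 7.19409 m below the surface.

d_top ≈ 7.194 m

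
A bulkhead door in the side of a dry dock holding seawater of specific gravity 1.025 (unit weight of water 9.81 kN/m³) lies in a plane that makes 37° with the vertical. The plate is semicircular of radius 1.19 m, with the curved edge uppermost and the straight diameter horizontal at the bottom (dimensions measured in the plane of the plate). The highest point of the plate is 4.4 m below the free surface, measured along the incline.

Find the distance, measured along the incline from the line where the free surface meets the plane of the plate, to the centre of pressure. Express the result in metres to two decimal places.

γ = 1.025 × 9.81 = 10.05525 kN/m³.
The plate makes 37° with the vertical, i.e. θ = 90° − 37° = 53° to the horizontal. Measuring y along the incline from the free-surface line, vertical depth h = y·sinθ with sinθ = 0.798636.
The centroid lies 4r/(3π) = 0.505052 m above the diameter, so r − 4r/(3π) = 1.19 − 0.505052 = 0.684948 m below the topmost point, so y_c = 4.4 + 0.684948 = 5.08495 m and h_c = 5.08495 × 0.798636 = 4.06102 m.
A = πr²/2 = π × 1.19²/2 = 2.2244 m².
Resultant F = γ·h_c·A = 10.05525 × 4.06102 × 2.2244 = 90.8324 kN.
I_c = (π/8 − 8/(9π))·r⁴ = 0.109757 × 1.19⁴ = 0.2201 m⁴.
Centre of pressure: y_p = y_c + I_c/(y_c·A) = 5.08495 + 0.2201/(5.08495 × 2.2244) = 5.08495 + 0.019459 = 5.10441 m along the plane.

y_p = 5.10 m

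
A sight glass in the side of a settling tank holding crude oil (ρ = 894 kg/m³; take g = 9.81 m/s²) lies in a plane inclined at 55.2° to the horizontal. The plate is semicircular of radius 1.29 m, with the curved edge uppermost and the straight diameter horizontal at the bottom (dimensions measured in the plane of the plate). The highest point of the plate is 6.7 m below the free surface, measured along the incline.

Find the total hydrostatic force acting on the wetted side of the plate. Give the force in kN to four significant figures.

γ = ρg = 894 × 9.81 / 1000 = 8.77014 kN/m³.
Let θ = 55.2° be the plate's angle to the horizontal; measure y along the incline from where the plane meets the free surface. Vertical depth h = y·sinθ with sinθ = 0.821149.
The centroid lies 4r/(3π) = 0.547493 m above the diameter, so r − 4r/(3π) = 1.29 − 0.547493 = 0.742507 m below the topmost point, so y_c = 6.7 + 0.742507 = 7.44251 m and h_c = 7.44251 × 0.821149 = 6.11141 m.
A = πr²/2 = π × 1.29²/2 = 2.61396 m².
Resultant F = γ·h_c·A = 8.77014 × 6.11141 × 2.61396 = 140.103 kN.

F ≈ 140.1 kN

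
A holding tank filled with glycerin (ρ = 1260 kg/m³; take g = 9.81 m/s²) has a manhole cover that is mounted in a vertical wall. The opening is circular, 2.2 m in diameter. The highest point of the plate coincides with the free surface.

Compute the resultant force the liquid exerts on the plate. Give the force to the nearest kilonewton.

F ≈ 52 kN

γ = ρg = 1260 × 9.81 / 1000 = 12.3606 kN/m³.
The centroid is at the centre, 1.1 m below the top of the plate, so the centroid depth is h_c = 1.1 m.
A = π(1.1)² = 3.80133 m².
Resultant F = γ·h_c·A = 12.3606 × 1.1 × 3.80133 = 51.6854 kN.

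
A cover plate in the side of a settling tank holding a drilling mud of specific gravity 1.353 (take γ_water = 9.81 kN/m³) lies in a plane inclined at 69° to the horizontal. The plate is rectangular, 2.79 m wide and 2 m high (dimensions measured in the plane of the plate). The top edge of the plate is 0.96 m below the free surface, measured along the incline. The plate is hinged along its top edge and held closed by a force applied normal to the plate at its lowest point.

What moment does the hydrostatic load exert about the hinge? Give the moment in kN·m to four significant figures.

M ≈ 158.6 kN·m

γ = 1.353 × 9.81 = 13.27293 kN/m³.
Let θ = 69° be the plate's angle to the horizontal; measure y along the incline from where the plane meets the free surface. Vertical depth h = y·sinθ with sinθ = 0.933580.
The centroid lies 2/2 = 1 m below the top edge, so y_c = 0.96 + 1 = 1.96 m and h_c = 1.96 × 0.933580 = 1.82982 m.
A = 2.79 × 2 = 5.58 m².
Resultant F = γ·h_c·A = 13.27293 × 1.82982 × 5.58 = 135.522 kN.
I_c = b·h³/12 = 2.79 × 2³/12 = 1.86 m⁴.
Centre of pressure: y_p = y_c + I_c/(y_c·A) = 1.96 + 1.86/(1.96 × 5.58) = 1.96 + 0.170068 = 2.13007 m along the plane.
The resultant acts 1 + 0.170068 = 1.17007 m (along the plate) below the hinge at the top edge, so the moment about the hinge is M = F × 1.17007 = 135.522 × 1.17007 = 158.57 kN·m.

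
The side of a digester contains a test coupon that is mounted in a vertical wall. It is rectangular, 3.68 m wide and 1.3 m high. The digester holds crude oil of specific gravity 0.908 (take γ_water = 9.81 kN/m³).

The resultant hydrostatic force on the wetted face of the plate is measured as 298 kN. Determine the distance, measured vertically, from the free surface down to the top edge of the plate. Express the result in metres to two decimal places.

γ = 0.908 × 9.81 = 8.90748 kN/m³.
A = 3.68 × 1.3 = 4.784 m².
From F = γ·h_c·A, the centroid depth is h_c = 298/(8.90748 × 4.784) = 6.99311 m.
The centroid lies 1.3/2 = 0.65 m below the top edge, so the top edge sits at h_top = 6.99311 − 0.65 = 6.34311 m below the surface.

d_top ≈ 6.34 m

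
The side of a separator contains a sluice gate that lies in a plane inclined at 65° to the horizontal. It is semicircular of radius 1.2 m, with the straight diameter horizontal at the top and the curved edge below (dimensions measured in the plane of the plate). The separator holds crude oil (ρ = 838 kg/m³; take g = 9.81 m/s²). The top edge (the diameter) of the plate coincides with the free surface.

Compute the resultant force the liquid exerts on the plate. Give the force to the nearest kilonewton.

γ = ρg = 838 × 9.81 / 1000 = 8.22078 kN/m³.
Let θ = 65° be the plate's angle to the horizontal; measure y along the incline from where the plane meets the free surface. Vertical depth h = y·sinθ with sinθ = 0.906308.
The centroid of a semicircle lies 4r/(3π) = 0.509296 m from the diameter, here below the top edge, so y_c = 0.509296 m and h_c = 0.509296 × 0.906308 = 0.461579 m.
A = πr²/2 = π × 1.2²/2 = 2.26195 m².
Resultant F = γ·h_c·A = 8.22078 × 0.461579 × 2.26195 = 8.58306 kN.

F ≈ 9 kN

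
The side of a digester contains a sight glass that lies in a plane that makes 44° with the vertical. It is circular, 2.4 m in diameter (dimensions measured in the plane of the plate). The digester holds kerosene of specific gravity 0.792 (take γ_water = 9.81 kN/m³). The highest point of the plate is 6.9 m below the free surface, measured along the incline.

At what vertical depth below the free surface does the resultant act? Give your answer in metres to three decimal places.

γ = 0.792 × 9.81 = 7.76952 kN/m³.
The plate makes 44° with the vertical, i.e. θ = 90° − 44° = 46° to the horizontal. Measuring y along the incline from the free-surface line, vertical depth h = y·sinθ with sinθ = 0.719340.
The centroid is at the centre, 1.2 m below the top of the plate, so y_c = 6.9 + 1.2 = 8.1 m and h_c = 8.1 × 0.719340 = 5.82665 m.
A = π(1.2)² = 4.52389 m².
Resultant F = γ·h_c·A = 7.76952 × 5.82665 × 4.52389 = 204.798 kN.
I_c = πr⁴/4 = π × 1.2⁴/4 = 1.6286 m⁴.
Centre of pressure: y_p = y_c + I_c/(y_c·A) = 8.1 + 1.6286/(8.1 × 4.52389) = 8.1 + 0.0444444 = 8.14444 m along the plane.
Vertically, h_p = y_p·sinθ = 8.14444 × 0.719340 = 5.85862 m.

h_p = 5.859 m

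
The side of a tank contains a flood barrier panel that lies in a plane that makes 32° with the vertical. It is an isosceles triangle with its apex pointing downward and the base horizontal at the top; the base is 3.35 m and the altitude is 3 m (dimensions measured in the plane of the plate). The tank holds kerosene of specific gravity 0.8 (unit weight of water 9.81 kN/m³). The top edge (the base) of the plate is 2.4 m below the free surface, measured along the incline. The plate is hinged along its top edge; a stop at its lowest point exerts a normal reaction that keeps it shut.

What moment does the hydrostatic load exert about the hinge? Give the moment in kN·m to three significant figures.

γ = 0.8 × 9.81 = 7.848 kN/m³.
The plate makes 32° with the vertical, i.e. θ = 90° − 32° = 58° to the horizontal. Measuring y along the incline from the free-surface line, vertical depth h = y·sinθ with sinθ = 0.848048.
With the apex down, the centroid sits h/3 = 3/3 = 1 m below the base (the top edge), so y_c = 2.4 + 1 = 3.4 m and h_c = 3.4 × 0.848048 = 2.88336 m.
A = ½ × 3.35 × 3 = 5.025 m².
Resultant F = γ·h_c·A = 7.848 × 2.88336 × 5.025 = 113.709 kN.
I_c = b·h³/36 = 3.35 × 3³/36 = 2.5125 m⁴.
Centre of pressure: y_p = y_c + I_c/(y_c·A) = 3.4 + 2.5125/(3.4 × 5.025) = 3.4 + 0.147059 = 3.54706 m along the plane.
The resultant acts 1 + 0.147059 = 1.14706 m (along the plate) below the hinge at the top edge, so the moment about the hinge is M = F × 1.14706 = 113.709 × 1.14706 = 130.431 kN·m.

M ≈ 130 kN·m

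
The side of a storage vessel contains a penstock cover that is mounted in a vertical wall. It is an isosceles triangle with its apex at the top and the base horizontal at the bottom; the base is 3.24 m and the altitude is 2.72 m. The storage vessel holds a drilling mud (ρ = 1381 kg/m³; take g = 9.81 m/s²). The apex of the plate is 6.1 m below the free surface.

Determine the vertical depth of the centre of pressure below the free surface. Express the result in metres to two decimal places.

γ = ρg = 1381 × 9.81 / 1000 = 13.54761 kN/m³.
With the apex up, the centroid sits 2h/3 = 2 × 2.72/3 = 1.81333 m below the apex, so the centroid depth is h_c = 6.1 + 1.81333 = 7.91333 m.
A = ½ × 3.24 × 2.72 = 4.4064 m².
Resultant F = γ·h_c·A = 13.54761 × 7.91333 × 4.4064 = 472.396 kN.
I_c = b·h³/36 = 3.24 × 2.72³/36 = 1.81113 m⁴.
Centre of pressure: y_p = y_c + I_c/(y_c·A) = 7.91333 + 1.81113/(7.91333 × 4.4064) = 7.91333 + 0.0519405 = 7.96527 m along the plane.

h_p = 7.97 m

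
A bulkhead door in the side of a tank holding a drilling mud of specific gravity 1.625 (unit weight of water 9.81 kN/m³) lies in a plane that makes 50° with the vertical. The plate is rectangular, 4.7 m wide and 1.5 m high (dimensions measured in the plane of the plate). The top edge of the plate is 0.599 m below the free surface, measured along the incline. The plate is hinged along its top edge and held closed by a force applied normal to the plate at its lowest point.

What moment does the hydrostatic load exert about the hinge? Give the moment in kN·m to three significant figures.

γ = 1.625 × 9.81 = 15.94125 kN/m³.
The plate makes 50° with the vertical, i.e. θ = 90° − 50° = 40° to the horizontal. Measuring y along the incline from the free-surface line, vertical depth h = y·sinθ with sinθ = 0.642788.
The centroid lies 1.5/2 = 0.75 m below the top edge, so y_c = 0.599 + 0.75 = 1.349 m and h_c = 1.349 × 0.642788 = 0.867121 m.
A = 4.7 × 1.5 = 7.05 m².
Resultant F = γ·h_c·A = 15.94125 × 0.867121 × 7.05 = 97.4521 kN.
I_c = b·h³/12 = 4.7 × 1.5³/12 = 1.32188 m⁴.
Centre of pressure: y_p = y_c + I_c/(y_c·A) = 1.349 + 1.32188/(1.349 × 7.05) = 1.349 + 0.138992 = 1.48799 m along the plane.
The resultant acts 0.75 + 0.138992 = 0.888992 m (along the plate) below the hinge at the top edge, so the moment about the hinge is M = F × 0.888992 = 97.4521 × 0.888992 = 86.6341 kN·m.

M ≈ 86.6 kN·m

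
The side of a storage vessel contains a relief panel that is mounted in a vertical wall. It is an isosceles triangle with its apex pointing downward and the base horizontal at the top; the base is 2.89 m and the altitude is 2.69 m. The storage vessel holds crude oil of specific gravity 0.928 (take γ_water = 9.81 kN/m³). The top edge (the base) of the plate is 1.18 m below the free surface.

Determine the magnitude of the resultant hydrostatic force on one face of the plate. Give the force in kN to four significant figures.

F ≈ 73.49 kN

γ = 0.928 × 9.81 = 9.10368 kN/m³.
With the apex down, the centroid sits h/3 = 2.69/3 = 0.896667 m below the base (the top edge), so the centroid depth is h_c = 1.18 + 0.896667 = 2.07667 m.
A = ½ × 2.89 × 2.69 = 3.88705 m².
Resultant F = γ·h_c·A = 9.10368 × 2.07667 × 3.88705 = 73.486 kN.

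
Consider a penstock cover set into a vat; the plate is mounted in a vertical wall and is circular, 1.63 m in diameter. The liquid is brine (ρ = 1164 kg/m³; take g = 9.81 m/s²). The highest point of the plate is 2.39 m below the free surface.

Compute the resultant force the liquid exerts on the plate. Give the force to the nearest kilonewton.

γ = ρg = 1164 × 9.81 / 1000 = 11.41884 kN/m³.
The centroid is at the centre, 0.815 m below the top of the plate, so the centroid depth is h_c = 2.39 + 0.815 = 3.205 m.
A = π(0.815)² = 2.08672 m².
Resultant F = γ·h_c·A = 11.41884 × 3.205 × 2.08672 = 76.3685 kN.

F ≈ 76 kN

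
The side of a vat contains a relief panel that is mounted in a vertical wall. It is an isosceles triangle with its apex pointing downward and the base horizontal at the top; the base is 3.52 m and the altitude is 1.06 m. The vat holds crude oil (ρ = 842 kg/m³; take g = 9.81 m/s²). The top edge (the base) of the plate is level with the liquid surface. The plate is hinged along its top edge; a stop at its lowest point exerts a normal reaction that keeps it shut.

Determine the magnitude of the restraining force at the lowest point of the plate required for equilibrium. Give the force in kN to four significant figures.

P ≈ 2.722 kN

γ = ρg = 842 × 9.81 / 1000 = 8.26002 kN/m³.
With the apex down, the centroid sits h/3 = 1.06/3 = 0.353333 m below the base (the top edge), so the centroid depth is h_c = 0.353333 m.
A = ½ × 3.52 × 1.06 = 1.8656 m².
Resultant F = γ·h_c·A = 8.26002 × 0.353333 × 1.8656 = 5.44482 kN.
I_c = b·h³/36 = 3.52 × 1.06³/36 = 0.116455 m⁴.
Centre of pressure: y_p = y_c + I_c/(y_c·A) = 0.353333 + 0.116455/(0.353333 × 1.8656) = 0.353333 + 0.176667 = 0.53 m along the plane.
The resultant acts 0.353333 + 0.176667 = 0.53 m (along the plate) below the hinge at the top edge, so the moment about the hinge is M = F × 0.53 = 5.44482 × 0.53 = 2.88575 kN·m.
A normal force at the bottom, 1.06 m from the hinge, must supply this moment: P = 2.88575/1.06 = 2.72241 kN.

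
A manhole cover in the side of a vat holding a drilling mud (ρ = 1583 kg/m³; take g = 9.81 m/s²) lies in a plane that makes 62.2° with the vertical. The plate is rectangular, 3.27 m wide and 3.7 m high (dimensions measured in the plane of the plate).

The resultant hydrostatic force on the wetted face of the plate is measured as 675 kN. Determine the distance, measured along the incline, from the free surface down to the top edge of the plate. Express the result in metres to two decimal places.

y_top ≈ 5.85 m

γ = ρg = 1583 × 9.81 / 1000 = 15.52923 kN/m³.
A = 3.27 × 3.7 = 12.099 m².
From F = γ·h_c·A, the centroid depth is h_c = 675/(15.52923 × 12.099) = 3.59256 m.
The plate makes 62.2° with the vertical, i.e. θ = 90° − 62.2° = 27.8° to the horizontal. Measuring y along the incline from the free-surface line, vertical depth h = y·sinθ with sinθ = 0.466387.
Along the incline, y_c = h_c/sinθ = 3.59256/0.466387 = 7.70296 m.
The centroid lies 3.7/2 = 1.85 m below the top edge, so the top edge sits at y_top = 7.70296 − 1.85 = 5.85296 m along the incline.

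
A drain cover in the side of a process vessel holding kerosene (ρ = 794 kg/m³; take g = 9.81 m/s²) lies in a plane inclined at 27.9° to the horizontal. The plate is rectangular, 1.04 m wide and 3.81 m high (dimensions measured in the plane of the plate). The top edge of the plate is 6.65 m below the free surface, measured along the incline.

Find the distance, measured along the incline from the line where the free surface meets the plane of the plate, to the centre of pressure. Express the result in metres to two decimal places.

γ = ρg = 794 × 9.81 / 1000 = 7.78914 kN/m³.
Let θ = 27.9° be the plate's angle to the horizontal; measure y along the incline from where the plane meets the free surface. Vertical depth h = y·sinθ with sinθ = 0.467930.
The centroid lies 3.81/2 = 1.905 m below the top edge, so y_c = 6.65 + 1.905 = 8.555 m and h_c = 8.555 × 0.467930 = 4.00314 m.
A = 1.04 × 3.81 = 3.9624 m².
Resultant F = γ·h_c·A = 7.78914 × 4.00314 × 3.9624 = 123.552 kN.
I_c = b·h³/12 = 1.04 × 3.81³/12 = 4.79322 m⁴.
Centre of pressure: y_p = y_c + I_c/(y_c·A) = 8.555 + 4.79322/(8.555 × 3.9624) = 8.555 + 0.1414 = 8.6964 m along the plane.

y_p = 8.70 m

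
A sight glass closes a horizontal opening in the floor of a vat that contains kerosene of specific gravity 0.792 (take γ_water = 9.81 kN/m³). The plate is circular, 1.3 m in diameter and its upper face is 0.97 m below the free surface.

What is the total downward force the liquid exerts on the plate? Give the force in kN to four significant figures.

γ = 0.792 × 9.81 = 7.76952 kN/m³.
The plate is horizontal, so pressure is uniform at p = γ·h = 7.76952 × 0.97 = 7.53643 kN/m².
A = π(0.65)² = 1.32732 m².
F = p·A = 7.53643 × 1.32732 = 10.0033 kN.

F ≈ 10.00 kN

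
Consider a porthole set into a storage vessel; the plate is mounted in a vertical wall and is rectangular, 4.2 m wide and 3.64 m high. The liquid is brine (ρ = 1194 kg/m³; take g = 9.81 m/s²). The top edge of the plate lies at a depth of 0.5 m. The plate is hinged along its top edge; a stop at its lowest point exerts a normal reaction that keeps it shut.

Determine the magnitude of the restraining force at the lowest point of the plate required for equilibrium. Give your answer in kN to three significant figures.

γ = ρg = 1194 × 9.81 / 1000 = 11.71314 kN/m³.
The centroid lies 3.64/2 = 1.82 m below the top edge, so the centroid depth is h_c = 0.5 + 1.82 = 2.32 m.
A = 4.2 × 3.64 = 15.288 m².
Resultant F = γ·h_c·A = 11.71314 × 2.32 × 15.288 = 415.444 kN.
I_c = b·h³/12 = 4.2 × 3.64³/12 = 16.88 m⁴.
Centre of pressure: y_p = y_c + I_c/(y_c·A) = 2.32 + 16.88/(2.32 × 15.288) = 2.32 + 0.47592 = 2.79592 m along the plane.
The resultant acts 1.82 + 0.47592 = 2.29592 m (along the plate) below the hinge at the top edge, so the moment about the hinge is M = F × 2.29592 = 415.444 × 2.29592 = 953.826 kN·m.
A normal force at the bottom, 3.64 m from the hinge, must supply this moment: P = 953.826/3.64 = 262.04 kN.

P ≈ 262 kN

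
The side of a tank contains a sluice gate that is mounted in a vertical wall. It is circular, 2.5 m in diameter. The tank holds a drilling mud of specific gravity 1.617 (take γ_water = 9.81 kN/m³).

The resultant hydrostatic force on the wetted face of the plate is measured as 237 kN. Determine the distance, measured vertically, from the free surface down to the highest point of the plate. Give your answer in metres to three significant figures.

γ = 1.617 × 9.81 = 15.86277 kN/m³.
A = π(1.25)² = 4.90874 m².
From F = γ·h_c·A, the centroid depth is h_c = 237/(15.86277 × 4.90874) = 3.04368 m.
The centroid is at the centre, 1.25 m below the top of the plate, so the highest point sits at h_top = 3.04368 − 1.25 = 1.79368 m below the surface.

d_top ≈ 1.79 m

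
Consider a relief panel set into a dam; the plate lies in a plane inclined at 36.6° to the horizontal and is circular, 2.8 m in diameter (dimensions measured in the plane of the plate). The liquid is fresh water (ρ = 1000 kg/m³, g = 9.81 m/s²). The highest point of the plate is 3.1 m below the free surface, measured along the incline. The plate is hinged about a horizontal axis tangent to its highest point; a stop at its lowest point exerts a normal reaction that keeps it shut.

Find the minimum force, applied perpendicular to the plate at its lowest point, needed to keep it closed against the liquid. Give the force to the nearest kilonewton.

γ = ρg = 1000 × 9.81 = 9810 N/m³ = 9.81 kN/m³.
Let θ = 36.6° be the plate's angle to the horizontal; measure y along the incline from where the plane meets the free surface. Vertical depth h = y·sinθ with sinθ = 0.596225.
The centroid is at the centre, 1.4 m below the top of the plate, so y_c = 3.1 + 1.4 = 4.5 m and h_c = 4.5 × 0.596225 = 2.68301 m.
A = π(1.4)² = 6.15752 m².
Resultant F = γ·h_c·A = 9.81 × 2.68301 × 6.15752 = 162.068 kN.
I_c = πr⁴/4 = π × 1.4⁴/4 = 3.01719 m⁴.
Centre of pressure: y_p = y_c + I_c/(y_c·A) = 4.5 + 3.01719/(4.5 × 6.15752) = 4.5 + 0.108889 = 4.60889 m along the plane.
The resultant acts 1.4 + 0.108889 = 1.50889 m (along the plate) below the hinge at the top edge, so the moment about the hinge is M = F × 1.50889 = 162.068 × 1.50889 = 244.543 kN·m.
A normal force at the bottom, 2.8 m from the hinge, must supply this moment: P = 244.543/2.8 = 87.3368 kN.

P ≈ 87 kN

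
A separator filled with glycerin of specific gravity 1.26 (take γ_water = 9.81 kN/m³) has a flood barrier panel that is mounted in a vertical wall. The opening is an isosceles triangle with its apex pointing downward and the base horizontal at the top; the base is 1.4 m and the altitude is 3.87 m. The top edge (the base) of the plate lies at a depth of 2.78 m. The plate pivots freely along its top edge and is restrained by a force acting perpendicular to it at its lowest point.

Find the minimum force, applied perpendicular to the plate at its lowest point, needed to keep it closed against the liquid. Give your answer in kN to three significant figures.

γ = 1.26 × 9.81 = 12.3606 kN/m³.
With the apex down, the centroid sits h/3 = 3.87/3 = 1.29 m below the base (the top edge), so the centroid depth is h_c = 2.78 + 1.29 = 4.07 m.
A = ½ × 1.4 × 3.87 = 2.709 m².
Resultant F = γ·h_c·A = 12.3606 × 4.07 × 2.709 = 136.283 kN.
I_c = b·h³/36 = 1.4 × 3.87³/36 = 2.25402 m⁴.
Centre of pressure: y_p = y_c + I_c/(y_c·A) = 4.07 + 2.25402/(4.07 × 2.709) = 4.07 + 0.204435 = 4.27444 m along the plane.
The resultant acts 1.29 + 0.204435 = 1.49443 m (along the plate) below the hinge at the top edge, so the moment about the hinge is M = F × 1.49443 = 136.283 × 1.49443 = 203.665 kN·m.
A normal force at the bottom, 3.87 m from the hinge, must supply this moment: P = 203.665/3.87 = 52.6266 kN.

P ≈ 52.6 kN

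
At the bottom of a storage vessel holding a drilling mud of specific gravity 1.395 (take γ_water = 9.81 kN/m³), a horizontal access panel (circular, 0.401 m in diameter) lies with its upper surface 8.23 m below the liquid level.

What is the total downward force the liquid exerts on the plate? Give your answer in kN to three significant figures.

γ = 1.395 × 9.81 = 13.68495 kN/m³.
The plate is horizontal, so pressure is uniform at p = γ·h = 13.68495 × 8.23 = 112.627 kN/m².
A = π(0.2005)² = 0.126293 m².
F = p·A = 112.627 × 0.126293 = 14.224 kN.

F ≈ 14.2 kN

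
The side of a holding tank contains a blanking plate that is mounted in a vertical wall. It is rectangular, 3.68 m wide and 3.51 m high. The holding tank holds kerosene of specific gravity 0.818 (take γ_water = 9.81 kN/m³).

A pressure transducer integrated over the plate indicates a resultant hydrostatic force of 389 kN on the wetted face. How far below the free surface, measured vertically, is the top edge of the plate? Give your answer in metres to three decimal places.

d_top ≈ 1.998 m

γ = 0.818 × 9.81 = 8.02458 kN/m³.
A = 3.68 × 3.51 = 12.9168 m².
From F = γ·h_c·A, the centroid depth is h_c = 389/(8.02458 × 12.9168) = 3.75295 m.
The centroid lies 3.51/2 = 1.755 m below the top edge, so the top edge sits at h_top = 3.75295 − 1.755 = 1.99795 m below the surface.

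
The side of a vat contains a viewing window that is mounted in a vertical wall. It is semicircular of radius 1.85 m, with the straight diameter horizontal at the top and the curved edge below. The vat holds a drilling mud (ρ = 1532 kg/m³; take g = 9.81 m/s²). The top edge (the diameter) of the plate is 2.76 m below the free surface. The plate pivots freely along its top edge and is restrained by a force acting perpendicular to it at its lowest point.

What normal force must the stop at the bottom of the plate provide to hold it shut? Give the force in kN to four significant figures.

P ≈ 132.0 kN

γ = ρg = 1532 × 9.81 / 1000 = 15.02892 kN/m³.
The centroid of a semicircle lies 4r/(3π) = 0.785164 m from the diameter, here below the top edge, so the centroid depth is h_c = 2.76 + 0.785164 = 3.54516 m.
A = πr²/2 = π × 1.85²/2 = 5.37605 m².
Resultant F = γ·h_c·A = 15.02892 × 3.54516 × 5.37605 = 286.436 kN.
I_c = (π/8 − 8/(9π))·r⁴ = 0.109757 × 1.85⁴ = 1.28564 m⁴.
Centre of pressure: y_p = y_c + I_c/(y_c·A) = 3.54516 + 1.28564/(3.54516 × 5.37605) = 3.54516 + 0.0674559 = 3.61262 m along the plane.
The resultant acts 0.785164 + 0.0674559 = 0.85262 m (along the plate) below the hinge at the top edge, so the moment about the hinge is M = F × 0.85262 = 286.436 × 0.85262 = 244.221 kN·m.
A normal force at the bottom, 1.85 m from the hinge, must supply this moment: P = 244.221/1.85 = 132.011 kN.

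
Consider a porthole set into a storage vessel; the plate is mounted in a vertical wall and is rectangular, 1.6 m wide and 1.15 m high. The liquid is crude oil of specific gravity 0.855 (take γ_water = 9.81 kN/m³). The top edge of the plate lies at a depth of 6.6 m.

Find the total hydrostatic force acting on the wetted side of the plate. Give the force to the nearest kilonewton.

γ = 0.855 × 9.81 = 8.38755 kN/m³.
The centroid lies 1.15/2 = 0.575 m below the top edge, so the centroid depth is h_c = 6.6 + 0.575 = 7.175 m.
A = 1.6 × 1.15 = 1.84 m².
Resultant F = γ·h_c·A = 8.38755 × 7.175 × 1.84 = 110.732 kN.

F ≈ 111 kN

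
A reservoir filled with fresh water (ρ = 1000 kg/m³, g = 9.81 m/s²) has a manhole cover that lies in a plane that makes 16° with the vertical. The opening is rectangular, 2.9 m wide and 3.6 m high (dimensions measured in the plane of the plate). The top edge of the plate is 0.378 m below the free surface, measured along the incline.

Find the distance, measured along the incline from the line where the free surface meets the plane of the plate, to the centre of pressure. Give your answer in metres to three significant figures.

γ = ρg = 1000 × 9.81 = 9810 N/m³ = 9.81 kN/m³.
The plate makes 16° with the vertical, i.e. θ = 90° − 16° = 74° to the horizontal. Measuring y along the incline from the free-surface line, vertical depth h = y·sinθ with sinθ = 0.961262.
The centroid lies 3.6/2 = 1.8 m below the top edge, so y_c = 0.378 + 1.8 = 2.178 m and h_c = 2.178 × 0.961262 = 2.09363 m.
A = 2.9 × 3.6 = 10.44 m².
Resultant F = γ·h_c·A = 9.81 × 2.09363 × 10.44 = 214.422 kN.
I_c = b·h³/12 = 2.9 × 3.6³/12 = 11.2752 m⁴.
Centre of pressure: y_p = y_c + I_c/(y_c·A) = 2.178 + 11.2752/(2.178 × 10.44) = 2.178 + 0.495868 = 2.67387 m along the plane.

y_p = 2.67 m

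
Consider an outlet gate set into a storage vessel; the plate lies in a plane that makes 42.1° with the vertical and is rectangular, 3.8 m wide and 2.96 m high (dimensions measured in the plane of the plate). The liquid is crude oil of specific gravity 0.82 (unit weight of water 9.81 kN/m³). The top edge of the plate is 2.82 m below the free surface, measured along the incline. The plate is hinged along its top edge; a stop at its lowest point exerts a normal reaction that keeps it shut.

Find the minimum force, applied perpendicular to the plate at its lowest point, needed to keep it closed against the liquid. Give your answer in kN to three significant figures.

γ = 0.82 × 9.81 = 8.0442 kN/m³.
The plate makes 42.1° with the vertical, i.e. θ = 90° − 42.1° = 47.9° to the horizontal. Measuring y along the incline from the free-surface line, vertical depth h = y·sinθ with sinθ = 0.741976.
The centroid lies 2.96/2 = 1.48 m below the top edge, so y_c = 2.82 + 1.48 = 4.3 m and h_c = 4.3 × 0.741976 = 3.1905 m.
A = 3.8 × 2.96 = 11.248 m².
Resultant F = γ·h_c·A = 8.0442 × 3.1905 × 11.248 = 288.68 kN.
I_c = b·h³/12 = 3.8 × 2.96³/12 = 8.21254 m⁴.
Centre of pressure: y_p = y_c + I_c/(y_c·A) = 4.3 + 8.21254/(4.3 × 11.248) = 4.3 + 0.169798 = 4.4698 m along the plane.
The resultant acts 1.48 + 0.169798 = 1.6498 m (along the plate) below the hinge at the top edge, so the moment about the hinge is M = F × 1.6498 = 288.68 × 1.6498 = 476.264 kN·m.
A normal force at the bottom, 2.96 m from the hinge, must supply this moment: P = 476.264/2.96 = 160.9 kN.

P ≈ 161 kN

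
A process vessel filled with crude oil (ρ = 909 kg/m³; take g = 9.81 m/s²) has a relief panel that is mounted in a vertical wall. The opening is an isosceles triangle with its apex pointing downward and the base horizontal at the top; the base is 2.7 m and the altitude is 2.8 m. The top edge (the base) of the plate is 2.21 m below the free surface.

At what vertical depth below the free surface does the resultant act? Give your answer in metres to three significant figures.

h_p = 3.28 m

γ = ρg = 909 × 9.81 / 1000 = 8.91729 kN/m³.
With the apex down, the centroid sits h/3 = 2.8/3 = 0.933333 m below the base (the top edge), so the centroid depth is h_c = 2.21 + 0.933333 = 3.14333 m.
A = ½ × 2.7 × 2.8 = 3.78 m².
Resultant F = γ·h_c·A = 8.91729 × 3.14333 × 3.78 = 105.953 kN.
I_c = b·h³/36 = 2.7 × 2.8³/36 = 1.6464 m⁴.
Centre of pressure: y_p = y_c + I_c/(y_c·A) = 3.14333 + 1.6464/(3.14333 × 3.78) = 3.14333 + 0.138565 = 3.2819 m along the plane.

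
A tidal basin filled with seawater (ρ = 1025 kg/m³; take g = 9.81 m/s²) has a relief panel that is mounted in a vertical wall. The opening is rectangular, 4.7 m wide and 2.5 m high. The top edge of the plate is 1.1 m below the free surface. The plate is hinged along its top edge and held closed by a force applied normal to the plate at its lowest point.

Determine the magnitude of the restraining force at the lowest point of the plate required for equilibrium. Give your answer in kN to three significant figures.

P ≈ 163 kN

γ = ρg = 1025 × 9.81 / 1000 = 10.05525 kN/m³.
The centroid lies 2.5/2 = 1.25 m below the top edge, so the centroid depth is h_c = 1.1 + 1.25 = 2.35 m.
A = 4.7 × 2.5 = 11.75 m².
Resultant F = γ·h_c·A = 10.05525 × 2.35 × 11.75 = 277.651 kN.
I_c = b·h³/12 = 4.7 × 2.5³/12 = 6.11979 m⁴.
Centre of pressure: y_p = y_c + I_c/(y_c·A) = 2.35 + 6.11979/(2.35 × 11.75) = 2.35 + 0.221631 = 2.57163 m along the plane.
The resultant acts 1.25 + 0.221631 = 1.47163 m (along the plate) below the hinge at the top edge, so the moment about the hinge is M = F × 1.47163 = 277.651 × 1.47163 = 408.6 kN·m.
A normal force at the bottom, 2.5 m from the hinge, must supply this moment: P = 408.6/2.5 = 163.44 kN.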